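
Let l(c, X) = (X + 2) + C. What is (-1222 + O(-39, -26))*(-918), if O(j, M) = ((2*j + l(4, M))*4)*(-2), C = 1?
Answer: 380052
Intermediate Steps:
l(c, X) = 3 + X (l(c, X) = (X + 2) + 1 = (2 + X) + 1 = 3 + X)
O(j, M) = -24 - 16*j - 8*M (O(j, M) = ((2*j + (3 + M))*4)*(-2) = ((3 + M + 2*j)*4)*(-2) = (12 + 4*M + 8*j)*(-2) = -24 - 16*j - 8*M)
(-1222 + O(-39, -26))*(-918) = (-1222 + (-24 - 16*(-39) - 8*(-26)))*(-918) = (-1222 + (-24 + 624 + 208))*(-918) = (-1222 + 808)*(-918) = -414*(-918) = 380052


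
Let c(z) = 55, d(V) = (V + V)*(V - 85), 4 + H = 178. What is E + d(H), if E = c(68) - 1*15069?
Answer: 15958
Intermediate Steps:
H = 174 (H = -4 + 178 = 174)
d(V) = 2*V*(-85 + V) (d(V) = (2*V)*(-85 + V) = 2*V*(-85 + V))
E = -15014 (E = 55 - 1*15069 = 55 - 15069 = -15014)
E + d(H) = -15014 + 2*174*(-85 + 174) = -15014 + 2*174*89 = -15014 + 30972 = 15958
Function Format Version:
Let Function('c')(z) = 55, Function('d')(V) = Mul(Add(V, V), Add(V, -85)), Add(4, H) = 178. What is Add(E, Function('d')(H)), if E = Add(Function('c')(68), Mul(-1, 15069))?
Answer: 15958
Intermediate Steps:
H = 174 (H = Add(-4, 178) = 174)
Function('d')(V) = Mul(2, V, Add(-85, V)) (Function('d')(V) = Mul(Mul(2, V), Add(-85, V)) = Mul(2, V, Add(-85, V)))
E = -15014 (E = Add(55, Mul(-1, 15069)) = Add(55, -15069) = -15014)
Add(E, Function('d')(H)) = Add(-15014, Mul(2, 174, Add(-85, 174))) = Add(-15014, Mul(2, 174, 89)) = Add(-15014, 30972) = 15958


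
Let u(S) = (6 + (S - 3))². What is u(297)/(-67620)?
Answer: -1500/1127 ≈ -1.3310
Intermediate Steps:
u(S) = (3 + S)² (u(S) = (6 + (-3 + S))² = (3 + S)²)
u(297)/(-67620) = (3 + 297)²/(-67620) = 300²*(-1/67620) = 90000*(-1/67620) = -1500/1127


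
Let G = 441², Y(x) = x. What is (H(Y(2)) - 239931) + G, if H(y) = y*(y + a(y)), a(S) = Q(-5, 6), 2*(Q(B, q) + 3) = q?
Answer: -45446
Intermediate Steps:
Q(B, q) = -3 + q/2
a(S) = 0 (a(S) = -3 + (½)*6 = -3 + 3 = 0)
G = 194481
H(y) = y² (H(y) = y*(y + 0) = y*y = y²)
(H(Y(2)) - 239931) + G = (2² - 239931) + 194481 = (4 - 239931) + 194481 = -239927 + 194481 = -45446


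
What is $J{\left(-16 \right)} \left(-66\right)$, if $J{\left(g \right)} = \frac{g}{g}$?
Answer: $-66$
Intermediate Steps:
$J{\left(g \right)} = 1$
$J{\left(-16 \right)} \left(-66\right) = 1 \left(-66\right) = -66$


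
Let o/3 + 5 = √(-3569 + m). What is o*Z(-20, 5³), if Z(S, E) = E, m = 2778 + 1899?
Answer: -1875 + 750*√277 ≈ 10607.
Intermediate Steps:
m = 4677
o = -15 + 6*√277 (o = -15 + 3*√(-3569 + 4677) = -15 + 3*√1108 = -15 + 3*(2*√277) = -15 + 6*√277 ≈ 84.860)
o*Z(-20, 5³) = (-15 + 6*√277)*5³ = (-15 + 6*√277)*125 = -1875 + 750*√277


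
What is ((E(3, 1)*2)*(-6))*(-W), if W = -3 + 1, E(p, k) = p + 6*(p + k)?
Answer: -648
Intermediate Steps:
E(p, k) = 6*k + 7*p (E(p, k) = p + 6*(k + p) = p + (6*k + 6*p) = 6*k + 7*p)
W = -2
((E(3, 1)*2)*(-6))*(-W) = (((6*1 + 7*3)*2)*(-6))*(-1*(-2)) = (((6 + 21)*2)*(-6))*2 = ((27*2)*(-6))*2 = (54*(-6))*2 = -324*2 = -648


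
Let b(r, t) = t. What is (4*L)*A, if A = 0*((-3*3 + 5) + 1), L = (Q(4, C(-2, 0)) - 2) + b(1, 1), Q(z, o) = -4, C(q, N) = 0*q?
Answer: 0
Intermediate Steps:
C(q, N) = 0
L = -5 (L = (-4 - 2) + 1 = -6 + 1 = -5)
A = 0 (A = 0*((-9 + 5) + 1) = 0*(-4 + 1) = 0*(-3) = 0)
(4*L)*A = (4*(-5))*0 = -20*0 = 0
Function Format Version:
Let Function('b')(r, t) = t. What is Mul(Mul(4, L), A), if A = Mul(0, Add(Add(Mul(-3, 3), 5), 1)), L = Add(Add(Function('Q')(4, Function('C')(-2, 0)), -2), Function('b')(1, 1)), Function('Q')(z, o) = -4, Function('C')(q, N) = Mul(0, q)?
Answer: 0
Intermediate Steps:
Function('C')(q, N) = 0
L = -5 (L = Add(Add(-4, -2), 1) = Add(-6, 1) = -5)
A = 0 (A = Mul(0, Add(Add(-9, 5), 1)) = Mul(0, Add(-4, 1)) = Mul(0, -3) = 0)
Mul(Mul(4, L), A) = Mul(Mul(4, -5), 0) = Mul(-20, 0) = 0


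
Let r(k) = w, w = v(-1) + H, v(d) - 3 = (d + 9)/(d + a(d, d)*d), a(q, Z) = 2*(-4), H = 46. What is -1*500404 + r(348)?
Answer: -3502477/7 ≈ -5.0035e+5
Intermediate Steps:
a(q, Z) = -8
v(d) = 3 - (9 + d)/(7*d) (v(d) = 3 + (d + 9)/(d - 8*d) = 3 + (9 + d)/((-7*d)) = 3 + (9 + d)*(-1/(7*d)) = 3 - (9 + d)/(7*d))
w = 351/7 (w = (1/7)*(-9 + 20*(-1))/(-1) + 46 = (1/7)*(-1)*(-9 - 20) + 46 = (1/7)*(-1)*(-29) + 46 = 29/7 + 46 = 351/7 ≈ 50.143)
r(k) = 351/7
-1*500404 + r(348) = -1*500404 + 351/7 = -500404 + 351/7 = -3502477/7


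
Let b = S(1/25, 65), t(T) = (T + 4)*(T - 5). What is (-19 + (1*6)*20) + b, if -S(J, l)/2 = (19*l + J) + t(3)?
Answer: -58527/25 ≈ -2341.1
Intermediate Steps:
t(T) = (-5 + T)*(4 + T) (t(T) = (4 + T)*(-5 + T) = (-5 + T)*(4 + T))
S(J, l) = 28 - 38*l - 2*J (S(J, l) = -2*((19*l + J) + (-20 + 3² - 1*3)) = -2*((J + 19*l) + (-20 + 9 - 3)) = -2*((J + 19*l) - 14) = -2*(-14 + J + 19*l) = 28 - 38*l - 2*J)
b = -61052/25 (b = 28 - 38*65 - 2/25 = 28 - 2470 - 2*1/25 = 28 - 2470 - 2/25 = -61052/25 ≈ -2442.1)
(-19 + (1*6)*20) + b = (-19 + (1*6)*20) - 61052/25 = (-19 + 6*20) - 61052/25 = (-19 + 120) - 61052/25 = 101 - 61052/25 = -58527/25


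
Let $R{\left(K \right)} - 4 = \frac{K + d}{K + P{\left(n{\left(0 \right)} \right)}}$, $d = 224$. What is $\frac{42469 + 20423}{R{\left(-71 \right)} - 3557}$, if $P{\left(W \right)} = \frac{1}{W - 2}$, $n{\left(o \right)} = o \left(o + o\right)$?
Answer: $- \frac{8993556}{508385} \approx -17.69$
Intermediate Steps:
$n{\left(o \right)} = 2 o^{2}$ ($n{\left(o \right)} = o 2 o = 2 o^{2}$)
$P{\left(W \right)} = \frac{1}{-2 + W}$
$R{\left(K \right)} = 4 + \frac{224 + K}{- \frac{1}{2} + K}$ ($R{\left(K \right)} = 4 + \frac{K + 224}{K + \frac{1}{-2 + 2 \cdot 0^{2}}} = 4 + \frac{224 + K}{K + \frac{1}{-2 + 2 \cdot 0}} = 4 + \frac{224 + K}{K + \frac{1}{-2 + 0}} = 4 + \frac{224 + K}{K + \frac{1}{-2}} = 4 + \frac{224 + K}{K - \frac{1}{2}} = 4 + \frac{224 + K}{- \frac{1}{2} + K}$)
$\frac{42469 + 20423}{R{\left(-71 \right)} - 3557} = \frac{42469 + 20423}{\frac{2 \left(222 + 5 \left(-71\right)\right)}{-1 + 2 \left(-71\right)} - 3557} = \frac{62892}{\frac{2 \left(222 - 355\right)}{-1 - 142} - 3557} = \frac{62892}{2 \frac{1}{-143} \left(-133\right) - 3557} = \frac{62892}{2 \left(- \frac{1}{143}\right) \left(-133\right) - 3557} = \frac{62892}{\frac{266}{143} - 3557} = \frac{62892}{- \frac{508385}{143}} = 62892 \left(- \frac{143}{508385}\right) = - \frac{8993556}{508385}$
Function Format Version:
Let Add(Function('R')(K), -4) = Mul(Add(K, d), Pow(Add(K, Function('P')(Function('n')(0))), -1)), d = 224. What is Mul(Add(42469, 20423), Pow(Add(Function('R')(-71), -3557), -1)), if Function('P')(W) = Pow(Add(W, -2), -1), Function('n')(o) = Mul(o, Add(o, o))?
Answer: Rational(-8993556, 508385) ≈ -17.690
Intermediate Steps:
Function('n')(o) = Mul(2, Pow(o, 2)) (Function('n')(o) = Mul(o, Mul(2, o)) = Mul(2, Pow(o, 2)))
Function('P')(W) = Pow(Add(-2, W), -1)
Function('R')(K) = Add(4, Mul(Pow(Add(Rational(-1, 2), K), -1), Add(224, K))) (Function('R')(K) = Add(4, Mul(Add(K, 224), Pow(Add(K, Pow(Add(-2, Mul(2, Pow(0, 2))), -1)), -1))) = Add(4, Mul(Add(224, K), Pow(Add(K, Pow(Add(-2, Mul(2, 0)), -1)), -1))) = Add(4, Mul(Add(224, K), Pow(Add(K, Pow(Add(-2, 0), -1)), -1))) = Add(4, Mul(Add(224, K), Pow(Add(K, Pow(-2, -1)), -1))) = Add(4, Mul(Add(224, K), Pow(Add(K, Rational(-1, 2)), -1))) = Add(4, Mul(Add(224, K), Pow(Add(Rational(-1, 2), K), -1))) = Add(4, Mul(Pow(Add(Rational(-1, 2), K), -1), Add(224, K))))
Mul(Add(42469, 20423), Pow(Add(Function('R')(-71), -3557), -1)) = Mul(Add(42469, 20423), Pow(Add(Mul(2, Pow(Add(-1, Mul(2, -71)), -1), Add(222, Mul(5, -71))), -3557), -1)) = Mul(62892, Pow(Add(Mul(2, Pow(Add(-1, -142), -1), Add(222, -355)), -3557), -1)) = Mul(62892, Pow(Add(Mul(2, Pow(-143, -1), -133), -3557), -1)) = Mul(62892, Pow(Add(Mul(2, Rational(-1, 143), -133), -3557), -1)) = Mul(62892, Pow(Add(Rational(266, 143), -3557), -1)) = Mul(62892, Pow(Rational(-508385, 143), -1)) = Mul(62892, Rational(-143, 508385)) = Rational(-8993556, 508385)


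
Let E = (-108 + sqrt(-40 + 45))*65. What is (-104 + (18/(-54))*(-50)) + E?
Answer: -21322/3 + 65*sqrt(5) ≈ -6962.0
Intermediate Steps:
E = -7020 + 65*sqrt(5) (E = (-108 + sqrt(5))*65 = -7020 + 65*sqrt(5) ≈ -6874.7)
(-104 + (18/(-54))*(-50)) + E = (-104 + (18/(-54))*(-50)) + (-7020 + 65*sqrt(5)) = (-104 + (18*(-1/54))*(-50)) + (-7020 + 65*sqrt(5)) = (-104 - 1/3*(-50)) + (-7020 + 65*sqrt(5)) = (-104 + 50/3) + (-7020 + 65*sqrt(5)) = -262/3 + (-7020 + 65*sqrt(5)) = -21322/3 + 65*sqrt(5)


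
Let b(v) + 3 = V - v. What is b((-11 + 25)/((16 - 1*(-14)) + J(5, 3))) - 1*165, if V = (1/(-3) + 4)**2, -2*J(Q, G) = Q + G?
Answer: -18146/117 ≈ -155.09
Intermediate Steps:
J(Q, G) = -G/2 - Q/2 (J(Q, G) = -(Q + G)/2 = -(G + Q)/2 = -G/2 - Q/2)
V = 121/9 (V = (-1/3 + 4)**2 = (11/3)**2 = 121/9 ≈ 13.444)
b(v) = 94/9 - v (b(v) = -3 + (121/9 - v) = 94/9 - v)
b((-11 + 25)/((16 - 1*(-14)) + J(5, 3))) - 1*165 = (94/9 - (-11 + 25)/((16 - 1*(-14)) + (-1/2*3 - 1/2*5))) - 1*165 = (94/9 - 14/((16 + 14) + (-3/2 - 5/2))) - 165 = (94/9 - 14/(30 - 4)) - 165 = (94/9 - 14/26) - 165 = (94/9 - 1*7/13) - 165 = (94/9 - 7/13) - 165 = 1159/117 - 165 = -18146/117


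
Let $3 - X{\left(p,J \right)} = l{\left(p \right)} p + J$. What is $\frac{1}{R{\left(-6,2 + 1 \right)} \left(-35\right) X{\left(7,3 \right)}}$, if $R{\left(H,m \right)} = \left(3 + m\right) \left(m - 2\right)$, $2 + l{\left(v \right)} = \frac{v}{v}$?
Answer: $- \frac{1}{1470} \approx -0.00068027$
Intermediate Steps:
$l{\left(v \right)} = -1$ ($l{\left(v \right)} = -2 + \frac{v}{v} = -2 + 1 = -1$)
$X{\left(p,J \right)} = 3 + p - J$ ($X{\left(p,J \right)} = 3 - \left(- p + J\right) = 3 - \left(J - p\right) = 3 + p - J$)
$R{\left(H,m \right)} = \left(-2 + m\right) \left(3 + m\right)$ ($R{\left(H,m \right)} = \left(3 + m\right) \left(-2 + m\right) = \left(-2 + m\right) \left(3 + m\right)$)
$\frac{1}{R{\left(-6,2 + 1 \right)} \left(-35\right) X{\left(7,3 \right)}} = \frac{1}{\left(-6 + \left(2 + 1\right) + \left(2 + 1\right)^{2}\right) \left(-35\right) \left(3 + 7 - 3\right)} = \frac{1}{\left(-6 + 3 + 3^{2}\right) \left(-35\right) \left(3 + 7 - 3\right)} = \frac{1}{\left(-6 + 3 + 9\right) \left(-35\right) 7} = \frac{1}{6 \left(-35\right) 7} = \frac{1}{\left(-210\right) 7} = \frac{1}{-1470} = - \frac{1}{1470}$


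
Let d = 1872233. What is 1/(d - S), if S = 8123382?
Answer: -1/6251149 ≈ -1.5997e-7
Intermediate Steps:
1/(d - S) = 1/(1872233 - 1*8123382) = 1/(1872233 - 8123382) = 1/(-6251149) = -1/6251149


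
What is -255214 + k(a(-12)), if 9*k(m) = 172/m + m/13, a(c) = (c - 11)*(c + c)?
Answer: -4120608509/16146 ≈ -2.5521e+5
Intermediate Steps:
a(c) = 2*c*(-11 + c) (a(c) = (-11 + c)*(2*c) = 2*c*(-11 + c))
k(m) = m/117 + 172/(9*m) (k(m) = (172/m + m/13)/9 = m/117 + 172/(9*m))
-255214 + k(a(-12)) = -255214 + (2236 + (2*(-12)*(-11 - 12))²)/(117*((2*(-12)*(-11 - 12)))) = -255214 + (2236 + (2*(-12)*(-23))²)/(117*((2*(-12)*(-23)))) = -255214 + (1/117)*(2236 + 552²)/552 = -255214 + (1/117)*(1/552)*(2236 + 304704) = -255214 + (1/117)*(1/552)*306940 = -255214 + 76735/16146 = -4120608509/16146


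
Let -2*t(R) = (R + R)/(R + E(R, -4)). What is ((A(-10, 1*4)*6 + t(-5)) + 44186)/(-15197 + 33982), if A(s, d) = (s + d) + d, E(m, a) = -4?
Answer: 397561/169065 ≈ 2.3515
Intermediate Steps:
t(R) = -R/(-4 + R) (t(R) = -(R + R)/(2*(R - 4)) = -2*R/(2*(-4 + R)) = -R/(-4 + R))
A(s, d) = s + 2*d (A(s, d) = (d + s) + d = s + 2*d)
((A(-10, 1*4)*6 + t(-5)) + 44186)/(-15197 + 33982) = (((-10 + 2*(1*4))*6 - 1*(-5)/(-4 - 5)) + 44186)/(-15197 + 33982) = (((-10 + 2*4)*6 - 1*(-5)/(-9)) + 44186)/18785 = (((-10 + 8)*6 - 1*(-5)*(-⅑)) + 44186)*(1/18785) = ((-2*6 - 5/9) + 44186)*(1/18785) = ((-12 - 5/9) + 44186)*(1/18785) = (-113/9 + 44186)*(1/18785) = (397561/9)*(1/18785) = 397561/169065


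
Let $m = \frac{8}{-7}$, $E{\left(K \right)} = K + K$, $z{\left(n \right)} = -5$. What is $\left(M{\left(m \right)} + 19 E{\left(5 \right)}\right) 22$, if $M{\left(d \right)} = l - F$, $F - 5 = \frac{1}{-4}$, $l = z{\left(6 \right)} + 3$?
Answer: $\frac{8063}{2} \approx 4031.5$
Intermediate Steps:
$E{\left(K \right)} = 2 K$
$l = -2$ ($l = -5 + 3 = -2$)
$m = - \frac{8}{7}$ ($m = 8 \left(- \frac{1}{7}\right) = - \frac{8}{7} \approx -1.1429$)
$F = \frac{19}{4}$ ($F = 5 + \frac{1}{-4} = 5 - \frac{1}{4} = \frac{19}{4} \approx 4.75$)
$M{\left(d \right)} = - \frac{27}{4}$ ($M{\left(d \right)} = -2 - \frac{19}{4} = - \frac{27}{4}$)
$\left(M{\left(m \right)} + 19 E{\left(5 \right)}\right) 22 = \left(- \frac{27}{4} + 19 \cdot 2 \cdot 5\right) 22 = \left(- \frac{27}{4} + 19 \cdot 10\right) 22 = \left(- \frac{27}{4} + 190\right) 22 = \frac{733}{4} \cdot 22 = \frac{8063}{2}$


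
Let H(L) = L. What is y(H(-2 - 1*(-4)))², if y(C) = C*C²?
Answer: 64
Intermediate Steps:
y(C) = C³
y(H(-2 - 1*(-4)))² = ((-2 - 1*(-4))³)² = ((-2 + 4)³)² = (2³)² = 8² = 64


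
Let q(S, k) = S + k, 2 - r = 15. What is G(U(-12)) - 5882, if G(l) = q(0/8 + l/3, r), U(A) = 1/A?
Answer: -212221/36 ≈ -5895.0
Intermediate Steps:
r = -13 (r = 2 - 1*15 = 2 - 15 = -13)
G(l) = -13 + l/3 (G(l) = (0/8 + l/3) - 13 = (0*(⅛) + l*(⅓)) - 13 = (0 + l/3) - 13 = l/3 - 13 = -13 + l/3)
G(U(-12)) - 5882 = (-13 + (⅓)/(-12)) - 5882 = (-13 + (⅓)*(-1/12)) - 5882 = (-13 - 1/36) - 5882 = -469/36 - 5882 = -212221/36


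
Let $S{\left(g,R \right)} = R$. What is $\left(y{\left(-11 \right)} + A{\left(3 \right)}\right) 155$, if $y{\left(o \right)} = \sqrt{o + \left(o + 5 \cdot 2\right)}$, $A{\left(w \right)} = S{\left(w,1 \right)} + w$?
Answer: $620 + 310 i \sqrt{3} \approx 620.0 + 536.94 i$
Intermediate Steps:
$A{\left(w \right)} = 1 + w$
$y{\left(o \right)} = \sqrt{10 + 2 o}$ ($y{\left(o \right)} = \sqrt{o + \left(o + 10\right)} = \sqrt{o + \left(10 + o\right)} = \sqrt{10 + 2 o}$)
$\left(y{\left(-11 \right)} + A{\left(3 \right)}\right) 155 = \left(\sqrt{10 + 2 \left(-11\right)} + \left(1 + 3\right)\right) 155 = \left(\sqrt{10 - 22} + 4\right) 155 = \left(\sqrt{-12} + 4\right) 155 = \left(2 i \sqrt{3} + 4\right) 155 = \left(4 + 2 i \sqrt{3}\right) 155 = 620 + 310 i \sqrt{3}$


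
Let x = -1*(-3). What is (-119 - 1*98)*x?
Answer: -651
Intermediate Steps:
x = 3
(-119 - 1*98)*x = (-119 - 1*98)*3 = (-119 - 98)*3 = -217*3 = -651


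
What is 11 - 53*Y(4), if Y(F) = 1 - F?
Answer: 170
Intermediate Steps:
11 - 53*Y(4) = 11 - 53*(1 - 1*4) = 11 - 53*(1 - 4) = 11 - 53*(-3) = 11 + 159 = 170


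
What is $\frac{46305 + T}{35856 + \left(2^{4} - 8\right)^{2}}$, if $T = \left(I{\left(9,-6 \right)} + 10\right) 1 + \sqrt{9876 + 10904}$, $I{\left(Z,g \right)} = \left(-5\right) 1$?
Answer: $\frac{4631}{3592} + \frac{\sqrt{5195}}{17960} \approx 1.2933$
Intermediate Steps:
$I{\left(Z,g \right)} = -5$
$T = 5 + 2 \sqrt{5195}$ ($T = \left(-5 + 10\right) 1 + \sqrt{9876 + 10904} = 5 \cdot 1 + \sqrt{20780} = 5 + 2 \sqrt{5195} \approx 149.15$)
$\frac{46305 + T}{35856 + \left(2^{4} - 8\right)^{2}} = \frac{46305 + \left(5 + 2 \sqrt{5195}\right)}{35856 + \left(2^{4} - 8\right)^{2}} = \frac{46310 + 2 \sqrt{5195}}{35856 + \left(16 - 8\right)^{2}} = \frac{46310 + 2 \sqrt{5195}}{35856 + 8^{2}} = \frac{46310 + 2 \sqrt{5195}}{35856 + 64} = \frac{46310 + 2 \sqrt{5195}}{35920} = \left(46310 + 2 \sqrt{5195}\right) \frac{1}{35920} = \frac{4631}{3592} + \frac{\sqrt{5195}}{17960}$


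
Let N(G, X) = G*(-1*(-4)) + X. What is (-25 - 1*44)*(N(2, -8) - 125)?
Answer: 8625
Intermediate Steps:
N(G, X) = X + 4*G (N(G, X) = G*4 + X = 4*G + X = X + 4*G)
(-25 - 1*44)*(N(2, -8) - 125) = (-25 - 1*44)*((-8 + 4*2) - 125) = (-25 - 44)*((-8 + 8) - 125) = -69*(0 - 125) = -69*(-125) = 8625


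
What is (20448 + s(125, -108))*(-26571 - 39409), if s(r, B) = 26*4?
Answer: -1356020960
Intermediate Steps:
s(r, B) = 104
(20448 + s(125, -108))*(-26571 - 39409) = (20448 + 104)*(-26571 - 39409) = 20552*(-65980) = -1356020960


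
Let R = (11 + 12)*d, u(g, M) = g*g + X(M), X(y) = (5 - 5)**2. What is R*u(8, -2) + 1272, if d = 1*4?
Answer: 7160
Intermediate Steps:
X(y) = 0 (X(y) = 0**2 = 0)
d = 4
u(g, M) = g**2 (u(g, M) = g*g + 0 = g**2 + 0 = g**2)
R = 92 (R = (11 + 12)*4 = 23*4 = 92)
R*u(8, -2) + 1272 = 92*8**2 + 1272 = 92*64 + 1272 = 5888 + 1272 = 7160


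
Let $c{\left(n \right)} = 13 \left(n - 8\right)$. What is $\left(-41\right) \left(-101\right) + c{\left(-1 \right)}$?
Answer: $4024$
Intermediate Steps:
$c{\left(n \right)} = -104 + 13 n$ ($c{\left(n \right)} = 13 \left(-8 + n\right) = -104 + 13 n$)
$\left(-41\right) \left(-101\right) + c{\left(-1 \right)} = \left(-41\right) \left(-101\right) + \left(-104 + 13 \left(-1\right)\right) = 4141 - 117 = 4024$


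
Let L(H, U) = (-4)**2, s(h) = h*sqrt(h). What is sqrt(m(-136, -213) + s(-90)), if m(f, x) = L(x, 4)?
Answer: sqrt(16 - 270*I*sqrt(10)) ≈ 20.856 - 20.469*I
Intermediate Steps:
s(h) = h**(3/2)
L(H, U) = 16
m(f, x) = 16
sqrt(m(-136, -213) + s(-90)) = sqrt(16 + (-90)**(3/2)) = sqrt(16 - 270*I*sqrt(10))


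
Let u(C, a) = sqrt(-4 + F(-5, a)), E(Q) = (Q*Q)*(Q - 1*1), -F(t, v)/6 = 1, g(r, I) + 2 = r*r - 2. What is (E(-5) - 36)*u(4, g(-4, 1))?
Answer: -186*I*sqrt(10) ≈ -588.18*I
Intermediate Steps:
g(r, I) = -4 + r**2 (g(r, I) = -2 + (r*r - 2) = -2 + (r**2 - 2) = -2 + (-2 + r**2) = -4 + r**2)
F(t, v) = -6 (F(t, v) = -6*1 = -6)
E(Q) = Q**2*(-1 + Q) (E(Q) = Q**2*(Q - 1) = Q**2*(-1 + Q))
u(C, a) = I*sqrt(10) (u(C, a) = sqrt(-4 - 6) = sqrt(-10) = I*sqrt(10))
(E(-5) - 36)*u(4, g(-4, 1)) = ((-5)**2*(-1 - 5) - 36)*(I*sqrt(10)) = (25*(-6) - 36)*(I*sqrt(10)) = (-150 - 36)*(I*sqrt(10)) = -186*I*sqrt(10)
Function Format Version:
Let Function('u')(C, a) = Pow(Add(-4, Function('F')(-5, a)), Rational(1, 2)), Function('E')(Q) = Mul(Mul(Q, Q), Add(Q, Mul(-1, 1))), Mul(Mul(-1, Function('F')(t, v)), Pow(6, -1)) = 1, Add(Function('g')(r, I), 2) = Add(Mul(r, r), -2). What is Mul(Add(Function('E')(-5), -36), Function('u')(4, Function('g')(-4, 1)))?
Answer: Mul(-186, I, Pow(10, Rational(1, 2))) ≈ Mul(-588.18, I)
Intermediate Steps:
Function('g')(r, I) = Add(-4, Pow(r, 2)) (Function('g')(r, I) = Add(-2, Add(Mul(r, r), -2)) = Add(-2, Add(Pow(r, 2), -2)) = Add(-2, Add(-2, Pow(r, 2))) = Add(-4, Pow(r, 2)))
Function('F')(t, v) = -6 (Function('F')(t, v) = Mul(-6, 1) = -6)
Function('E')(Q) = Mul(Pow(Q, 2), Add(-1, Q)) (Function('E')(Q) = Mul(Pow(Q, 2), Add(Q, -1)) = Mul(Pow(Q, 2), Add(-1, Q)))
Function('u')(C, a) = Mul(I, Pow(10, Rational(1, 2))) (Function('u')(C, a) = Pow(Add(-4, -6), Rational(1, 2)) = Pow(-10, Rational(1, 2)) = Mul(I, Pow(10, Rational(1, 2))))
Mul(Add(Function('E')(-5), -36), Function('u')(4, Function('g')(-4, 1))) = Mul(Add(Mul(Pow(-5, 2), Add(-1, -5)), -36), Mul(I, Pow(10, Rational(1, 2)))) = Mul(Add(Mul(25, -6), -36), Mul(I, Pow(10, Rational(1, 2)))) = Mul(Add(-150, -36), Mul(I, Pow(10, Rational(1, 2)))) = Mul(-186, Mul(I, Pow(10, Rational(1, 2)))) = Mul(-186, I, Pow(10, Rational(1, 2)))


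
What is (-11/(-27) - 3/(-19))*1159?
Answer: 17690/27 ≈ 655.19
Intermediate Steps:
(-11/(-27) - 3/(-19))*1159 = (-11*(-1/27) - 3*(-1/19))*1159 = (11/27 + 3/19)*1159 = (290/513)*1159 = 17690/27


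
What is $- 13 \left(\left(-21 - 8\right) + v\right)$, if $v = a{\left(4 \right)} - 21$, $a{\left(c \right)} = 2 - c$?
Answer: $676$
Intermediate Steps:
$v = -23$ ($v = \left(2 - 4\right) - 21 = -2 - 21 = -23$)
$- 13 \left(\left(-21 - 8\right) + v\right) = - 13 \left(\left(-21 - 8\right) - 23\right) = - 13 \left(-29 - 23\right) = \left(-13\right) \left(-52\right) = 676$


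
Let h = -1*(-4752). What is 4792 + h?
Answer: 9544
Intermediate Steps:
h = 4752
4792 + h = 4792 + 4752 = 9544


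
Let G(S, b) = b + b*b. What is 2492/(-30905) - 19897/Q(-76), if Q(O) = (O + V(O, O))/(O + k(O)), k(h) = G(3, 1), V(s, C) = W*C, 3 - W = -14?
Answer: -3250517939/3019860 ≈ -1076.4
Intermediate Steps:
W = 17 (W = 3 - 1*(-14) = 3 + 14 = 17)
V(s, C) = 17*C
G(S, b) = b + b²
k(h) = 2 (k(h) = 1*(1 + 1) = 1*2 = 2)
Q(O) = 18*O/(2 + O) (Q(O) = (O + 17*O)/(O + 2) = (18*O)/(2 + O) = 18*O/(2 + O))
2492/(-30905) - 19897/Q(-76) = 2492/(-30905) - 19897/(18*(-76)/(2 - 76)) = 2492*(-1/30905) - 19897/(18*(-76)/(-74)) = -356/4415 - 19897/(18*(-76)*(-1/74)) = -356/4415 - 19897/684/37 = -356/4415 - 19897*37/684 = -356/4415 - 736189/684 = -3250517939/3019860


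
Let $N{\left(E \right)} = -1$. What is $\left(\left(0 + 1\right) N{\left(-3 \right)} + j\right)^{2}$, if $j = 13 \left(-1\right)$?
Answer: $196$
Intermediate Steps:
$j = -13$
$\left(\left(0 + 1\right) N{\left(-3 \right)} + j\right)^{2} = \left(\left(0 + 1\right) \left(-1\right) - 13\right)^{2} = \left(1 \left(-1\right) - 13\right)^{2} = \left(-1 - 13\right)^{2} = \left(-14\right)^{2} = 196$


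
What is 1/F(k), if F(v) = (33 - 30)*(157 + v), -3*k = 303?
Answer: 1/168 ≈ 0.0059524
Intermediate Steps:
k = -101 (k = -1/3*303 = -101)
F(v) = 471 + 3*v (F(v) = 3*(157 + v) = 471 + 3*v)
1/F(k) = 1/(471 + 3*(-101)) = 1/(471 - 303) = 1/168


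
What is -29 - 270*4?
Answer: -1109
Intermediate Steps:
-29 - 270*4 = -29 - 27*40 = -29 - 1080 = -1109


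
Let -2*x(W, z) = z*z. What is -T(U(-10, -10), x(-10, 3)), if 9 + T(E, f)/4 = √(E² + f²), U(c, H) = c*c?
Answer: 36 - 2*√40081 ≈ -364.40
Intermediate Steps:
x(W, z) = -z²/2 (x(W, z) = -z*z/2 = -z²/2)
U(c, H) = c²
T(E, f) = -36 + 4*√(E² + f²)
-T(U(-10, -10), x(-10, 3)) = -(-36 + 4*√(((-10)²)² + (-½*3²)²)) = -(-36 + 4*√(100² + (-½*9)²)) = -(-36 + 4*√(10000 + (-9/2)²)) = -(-36 + 4*√(10000 + 81/4)) = -(-36 + 4*√(40081/4)) = -(-36 + 4*(√40081/2)) = -(-36 + 2*√40081) = 36 - 2*√40081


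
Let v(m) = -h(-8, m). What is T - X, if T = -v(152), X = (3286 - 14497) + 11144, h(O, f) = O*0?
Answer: 67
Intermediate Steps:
h(O, f) = 0
v(m) = 0 (v(m) = -1*0 = 0)
X = -67 (X = -11211 + 11144 = -67)
T = 0 (T = -1*0 = 0)
T - X = 0 - 1*(-67) = 0 + 67 = 67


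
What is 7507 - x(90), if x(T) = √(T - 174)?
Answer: 7507 - 2*I*√21 ≈ 7507.0 - 9.1651*I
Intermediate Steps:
x(T) = √(-174 + T)
7507 - x(90) = 7507 - √(-174 + 90) = 7507 - √(-84) = 7507 - 2*I*√21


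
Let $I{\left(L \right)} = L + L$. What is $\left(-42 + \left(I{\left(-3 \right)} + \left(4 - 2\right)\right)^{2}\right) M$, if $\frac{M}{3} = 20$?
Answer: $-1560$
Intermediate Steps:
$M = 60$ ($M = 3 \cdot 20 = 60$)
$I{\left(L \right)} = 2 L$
$\left(-42 + \left(I{\left(-3 \right)} + \left(4 - 2\right)\right)^{2}\right) M = \left(-42 + \left(2 \left(-3\right) + \left(4 - 2\right)\right)^{2}\right) 60 = \left(-42 + \left(-6 + \left(4 - 2\right)\right)^{2}\right) 60 = \left(-42 + \left(-6 + 2\right)^{2}\right) 60 = \left(-42 + \left(-4\right)^{2}\right) 60 = \left(-42 + 16\right) 60 = \left(-26\right) 60 = -1560$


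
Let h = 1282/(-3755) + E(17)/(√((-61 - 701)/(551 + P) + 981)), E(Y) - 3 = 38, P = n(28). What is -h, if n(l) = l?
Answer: 1282/3755 - 41*√36492247/189079 ≈ -0.96850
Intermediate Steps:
P = 28
E(Y) = 41 (E(Y) = 3 + 38 = 41)
h = -1282/3755 + 41*√36492247/189079 (h = 1282/(-3755) + 41/(√((-61 - 701)/(551 + 28) + 981)) = 1282*(-1/3755) + 41/(√(-762/579 + 981)) = -1282/3755 + 41/(√(-762*1/579 + 981)) = -1282/3755 + 41/(√(-254/193 + 981)) = -1282/3755 + 41/(√(189079/193)) = -1282/3755 + 41/((√36492247/193)) = -1282/3755 + 41*(√36492247/189079) = -1282/3755 + 41*√36492247/189079 ≈ 0.96850)
-h = -(-1282/3755 + 41*√36492247/189079) = 1282/3755 - 41*√36492247/189079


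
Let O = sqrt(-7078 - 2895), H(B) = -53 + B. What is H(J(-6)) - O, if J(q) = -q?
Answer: -47 - I*sqrt(9973) ≈ -47.0 - 99.865*I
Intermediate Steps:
O = I*sqrt(9973) (O = sqrt(-9973) = I*sqrt(9973) ≈ 99.865*I)
H(J(-6)) - O = (-53 - 1*(-6)) - I*sqrt(9973) = (-53 + 6) - I*sqrt(9973) = -47 - I*sqrt(9973)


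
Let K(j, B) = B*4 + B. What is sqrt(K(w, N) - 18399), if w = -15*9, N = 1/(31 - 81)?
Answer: I*sqrt(1839910)/10 ≈ 135.64*I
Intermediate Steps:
N = -1/50 (N = 1/(-50) = -1/50 ≈ -0.020000)
w = -135
K(j, B) = 5*B (K(j, B) = 4*B + B = 5*B)
sqrt(K(w, N) - 18399) = sqrt(5*(-1/50) - 18399) = sqrt(-1/10 - 18399) = sqrt(-183991/10) = I*sqrt(1839910)/10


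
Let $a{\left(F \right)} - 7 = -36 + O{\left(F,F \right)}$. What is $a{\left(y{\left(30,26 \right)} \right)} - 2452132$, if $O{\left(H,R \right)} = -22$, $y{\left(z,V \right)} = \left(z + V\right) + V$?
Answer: $-2452183$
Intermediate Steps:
$y{\left(z,V \right)} = z + 2 V$ ($y{\left(z,V \right)} = \left(V + z\right) + V = z + 2 V$)
$a{\left(F \right)} = -51$ ($a{\left(F \right)} = 7 - 58 = -51$)
$a{\left(y{\left(30,26 \right)} \right)} - 2452132 = -51 - 2452132 = -2452183$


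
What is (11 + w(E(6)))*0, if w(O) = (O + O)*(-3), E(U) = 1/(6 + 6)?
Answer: 0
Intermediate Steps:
E(U) = 1/12
w(O) = -6*O (w(O) = (2*O)*(-3) = -6*O)
(11 + w(E(6)))*0 = (11 - 6*1/12)*0 = (11 - ½)*0 = (21/2)*0 = 0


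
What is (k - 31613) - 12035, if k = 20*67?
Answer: -42308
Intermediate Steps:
k = 1340
(k - 31613) - 12035 = (1340 - 31613) - 12035 = -30273 - 12035 = -42308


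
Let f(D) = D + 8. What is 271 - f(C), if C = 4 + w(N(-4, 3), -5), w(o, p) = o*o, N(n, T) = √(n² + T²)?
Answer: 234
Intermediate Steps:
N(n, T) = √(T² + n²)
w(o, p) = o²
C = 29 (C = 4 + (√(3² + (-4)²))² = 4 + (√(9 + 16))² = 4 + (√25)² = 4 + 5² = 4 + 25 = 29)
f(D) = 8 + D
271 - f(C) = 271 - (8 + 29) = 271 - 1*37 = 271 - 37 = 234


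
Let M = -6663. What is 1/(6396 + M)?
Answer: -1/267 ≈ -0.0037453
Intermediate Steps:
1/(6396 + M) = 1/(6396 - 6663) = 1/(-267) = -1/267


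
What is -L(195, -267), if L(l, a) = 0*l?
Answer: 0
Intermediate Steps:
L(l, a) = 0
-L(195, -267) = -1*0 = 0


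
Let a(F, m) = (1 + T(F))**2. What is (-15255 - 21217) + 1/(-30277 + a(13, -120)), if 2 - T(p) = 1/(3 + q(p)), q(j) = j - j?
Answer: -9936030497/272429 ≈ -36472.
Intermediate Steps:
q(j) = 0
T(p) = 5/3 (T(p) = 2 - 1/(3 + 0) = 2 - 1/3 = 5/3)
a(F, m) = 64/9 (a(F, m) = (1 + 5/3)**2 = (8/3)**2 = 64/9)
(-15255 - 21217) + 1/(-30277 + a(13, -120)) = (-15255 - 21217) + 1/(-30277 + 64/9) = -36472 + 1/(-272429/9) = -36472 - 9/272429 = -9936030497/272429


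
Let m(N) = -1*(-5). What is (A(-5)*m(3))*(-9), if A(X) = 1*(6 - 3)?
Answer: -135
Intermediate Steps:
m(N) = 5
A(X) = 3 (A(X) = 1*3 = 3)
(A(-5)*m(3))*(-9) = (3*5)*(-9) = 15*(-9) = -135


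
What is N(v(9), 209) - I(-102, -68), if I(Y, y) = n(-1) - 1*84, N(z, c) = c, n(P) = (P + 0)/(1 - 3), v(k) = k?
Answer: 585/2 ≈ 292.50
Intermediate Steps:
n(P) = -P/2 (n(P) = P/(-2) = P*(-½) = -P/2)
I(Y, y) = -167/2 (I(Y, y) = -½*(-1) - 1*84 = ½ - 84 = -167/2)
N(v(9), 209) - I(-102, -68) = 209 - 1*(-167/2) = 209 + 167/2 = 585/2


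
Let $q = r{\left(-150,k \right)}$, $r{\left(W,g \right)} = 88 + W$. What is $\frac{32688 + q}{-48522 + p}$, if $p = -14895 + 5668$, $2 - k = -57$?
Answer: $- \frac{32626}{57749} \approx -0.56496$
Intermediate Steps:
$k = 59$ ($k = 2 - -57 = 2 + 57 = 59$)
$p = -9227$
$q = -62$ ($q = 88 - 150 = -62$)
$\frac{32688 + q}{-48522 + p} = \frac{32688 - 62}{-48522 - 9227} = \frac{32626}{-57749} = 32626 \left(- \frac{1}{57749}\right) = - \frac{32626}{57749}$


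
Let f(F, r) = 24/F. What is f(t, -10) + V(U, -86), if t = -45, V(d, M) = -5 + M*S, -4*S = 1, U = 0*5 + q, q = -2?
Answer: 479/30 ≈ 15.967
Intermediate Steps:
U = -2 (U = 0*5 - 2 = 0 - 2 = -2)
S = -¼ (S = -¼*1 = -¼ ≈ -0.25000)
V(d, M) = -5 - M/4 (V(d, M) = -5 + M*(-¼) = -5 - M/4)
f(t, -10) + V(U, -86) = 24/(-45) + (-5 - ¼*(-86)) = 24*(-1/45) + (-5 + 43/2) = -8/15 + 33/2 = 479/30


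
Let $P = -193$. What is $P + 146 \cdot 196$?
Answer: $28423$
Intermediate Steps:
$P + 146 \cdot 196 = -193 + 146 \cdot 196 = -193 + 28616 = 28423$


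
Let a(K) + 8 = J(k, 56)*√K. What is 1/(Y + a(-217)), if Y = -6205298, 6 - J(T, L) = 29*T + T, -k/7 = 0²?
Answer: -3102653/19252911280724 - 3*I*√217/19252911280724 ≈ -1.6115e-7 - 2.2954e-12*I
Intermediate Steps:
k = 0 (k = -7*0² = -7*0 = 0)
J(T, L) = 6 - 30*T (J(T, L) = 6 - (29*T + T) = 6 - 30*T)
a(K) = -8 + 6*√K (a(K) = -8 + (6 - 30*0)*√K = -8 + (6 + 0)*√K = -8 + 6*√K)
1/(Y + a(-217)) = 1/(-6205298 + (-8 + 6*√(-217))) = 1/(-6205298 + (-8 + 6*(I*√217))) = 1/(-6205298 + (-8 + 6*I*√217)) = 1/(-6205306 + 6*I*√217)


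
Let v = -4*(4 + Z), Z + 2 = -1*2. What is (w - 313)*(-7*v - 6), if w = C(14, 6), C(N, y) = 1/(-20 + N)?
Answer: 1879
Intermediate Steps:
Z = -4 (Z = -2 - 1*2 = -2 - 2 = -4)
v = 0 (v = -4*(4 - 4) = -4*0 = 0)
w = -1/6 (w = 1/(-20 + 14) = 1/(-6) = -1/6 ≈ -0.16667)
(w - 313)*(-7*v - 6) = (-1/6 - 313)*(-7*0 - 6) = -1879*(0 - 6)/6 = -1879/6*(-6) = 1879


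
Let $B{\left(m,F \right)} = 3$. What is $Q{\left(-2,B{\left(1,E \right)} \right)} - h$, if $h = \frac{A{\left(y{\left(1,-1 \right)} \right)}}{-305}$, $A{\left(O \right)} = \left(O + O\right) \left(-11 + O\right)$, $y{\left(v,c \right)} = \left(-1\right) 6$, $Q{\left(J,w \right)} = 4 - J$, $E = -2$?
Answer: $\frac{2034}{305} \approx 6.6689$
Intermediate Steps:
$y{\left(v,c \right)} = -6$
$A{\left(O \right)} = 2 O \left(-11 + O\right)$
$h = - \frac{204}{305}$ ($h = \frac{2 \left(-6\right) \left(-11 - 6\right)}{-305} = 2 \left(-6\right) \left(-17\right) \left(- \frac{1}{305}\right) = 204 \left(- \frac{1}{305}\right) = - \frac{204}{305} \approx -0.66885$)
$Q{\left(-2,B{\left(1,E \right)} \right)} - h = \left(4 - -2\right) - - \frac{204}{305} = \left(4 + 2\right) + \frac{204}{305} = 6 + \frac{204}{305} = \frac{2034}{305}$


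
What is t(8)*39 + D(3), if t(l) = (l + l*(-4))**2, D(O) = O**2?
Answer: 22473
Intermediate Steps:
t(l) = 9*l**2 (t(l) = (l - 4*l)**2 = (-3*l)**2 = 9*l**2)
t(8)*39 + D(3) = (9*8**2)*39 + 3**2 = (9*64)*39 + 9 = 576*39 + 9 = 22464 + 9 = 22473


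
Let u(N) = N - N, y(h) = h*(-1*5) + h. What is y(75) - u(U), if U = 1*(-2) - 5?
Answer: -300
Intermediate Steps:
y(h) = -4*h (y(h) = h*(-5) + h = -5*h + h = -4*h)
U = -7 (U = -2 - 5 = -7)
u(N) = 0
y(75) - u(U) = -4*75 - 1*0 = -300 + 0 = -300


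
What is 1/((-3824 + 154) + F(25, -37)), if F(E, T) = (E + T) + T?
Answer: -1/3719 ≈ -0.00026889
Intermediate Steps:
F(E, T) = E + 2*T
1/((-3824 + 154) + F(25, -37)) = 1/((-3824 + 154) + (25 + 2*(-37))) = 1/(-3670 + (25 - 74)) = 1/(-3670 - 49) = 1/(-3719) = -1/3719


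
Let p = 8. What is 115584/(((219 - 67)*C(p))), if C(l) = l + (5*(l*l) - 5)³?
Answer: 336/13810739 ≈ 2.4329e-5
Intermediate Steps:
C(l) = l + (-5 + 5*l²)³ (C(l) = l + (5*l² - 5)³ = l + (-5 + 5*l²)³)
115584/(((219 - 67)*C(p))) = 115584/(((219 - 67)*(8 + 125*(-1 + 8²)³))) = 115584/((152*(8 + 125*(-1 + 64)³))) = 115584/((152*(8 + 125*63³))) = 115584/((152*(8 + 125*250047))) = 115584/((152*(8 + 31255875))) = 115584/((152*31255883)) = 115584/4750894216 = 115584*(1/4750894216) = 336/13810739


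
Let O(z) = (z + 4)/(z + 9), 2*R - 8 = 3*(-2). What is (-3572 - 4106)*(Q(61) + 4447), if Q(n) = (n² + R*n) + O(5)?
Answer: -442310385/7 ≈ -6.3187e+7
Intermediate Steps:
R = 1 (R = 4 + (3*(-2))/2 = 4 + (½)*(-6) = 4 - 3 = 1)
O(z) = (4 + z)/(9 + z)
Q(n) = 9/14 + n + n² (Q(n) = (n² + 1*n) + (4 + 5)/(9 + 5) = (n² + n) + 9/14 = (n + n²) + (1/14)*9 = (n + n²) + 9/14 = 9/14 + n + n²)
(-3572 - 4106)*(Q(61) + 4447) = (-3572 - 4106)*((9/14 + 61 + 61²) + 4447) = -7678*((9/14 + 61 + 3721) + 4447) = -7678*(52957/14 + 4447) = -7678*115215/14 = -442310385/7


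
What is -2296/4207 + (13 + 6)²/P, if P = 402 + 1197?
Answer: -307511/960999 ≈ -0.31999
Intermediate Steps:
P = 1599
-2296/4207 + (13 + 6)²/P = -2296/4207 + (13 + 6)²/1599 = -2296*1/4207 + 19²*(1/1599) = -328/601 + 361*(1/1599) = -328/601 + 361/1599 = -307511/960999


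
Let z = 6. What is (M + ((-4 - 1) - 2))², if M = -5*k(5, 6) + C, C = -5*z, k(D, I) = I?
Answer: 4489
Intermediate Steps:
C = -30 (C = -5*6 = -30)
M = -60 (M = -5*6 - 30 = -30 - 30 = -60)
(M + ((-4 - 1) - 2))² = (-60 + ((-4 - 1) - 2))² = (-60 + (-5 - 2))² = (-60 - 7)² = (-67)² = 4489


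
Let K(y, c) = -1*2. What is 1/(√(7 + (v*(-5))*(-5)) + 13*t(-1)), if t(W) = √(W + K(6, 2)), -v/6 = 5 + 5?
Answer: -I/(√1493 + 13*√3) ≈ -0.016352*I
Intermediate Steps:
v = -60 (v = -6*(5 + 5) = -6*10 = -60)
K(y, c) = -2
t(W) = √(-2 + W) (t(W) = √(W - 2) = √(-2 + W))
1/(√(7 + (v*(-5))*(-5)) + 13*t(-1)) = 1/(√(7 - 60*(-5)*(-5)) + 13*√(-2 - 1)) = 1/(√(7 + 300*(-5)) + 13*√(-3)) = 1/(√(7 - 1500) + 13*(I*√3)) = 1/(√(-1493) + 13*I*√3) = 1/(I*√1493 + 13*I*√3)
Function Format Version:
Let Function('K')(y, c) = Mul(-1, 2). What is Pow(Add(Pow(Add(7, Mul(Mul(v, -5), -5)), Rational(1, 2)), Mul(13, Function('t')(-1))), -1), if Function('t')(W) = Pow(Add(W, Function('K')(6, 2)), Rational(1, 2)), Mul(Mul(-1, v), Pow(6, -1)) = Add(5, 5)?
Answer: Mul(-1, I, Pow(Add(Pow(1493, Rational(1, 2)), Mul(13, Pow(3, Rational(1, 2)))), -1)) ≈ Mul(-0.016352, I)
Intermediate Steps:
v = -60 (v = Mul(-6, Add(5, 5)) = Mul(-6, 10) = -60)
Function('K')(y, c) = -2
Function('t')(W) = Pow(Add(-2, W), Rational(1, 2)) (Function('t')(W) = Pow(Add(W, -2), Rational(1, 2)) = Pow(Add(-2, W), Rational(1, 2)))
Pow(Add(Pow(Add(7, Mul(Mul(v, -5), -5)), Rational(1, 2)), Mul(13, Function('t')(-1))), -1) = Pow(Add(Pow(Add(7, Mul(Mul(-60, -5), -5)), Rational(1, 2)), Mul(13, Pow(Add(-2, -1), Rational(1, 2)))), -1) = Pow(Add(Pow(Add(7, Mul(300, -5)), Rational(1, 2)), Mul(13, Pow(-3, Rational(1, 2)))), -1) = Pow(Add(Pow(Add(7, -1500), Rational(1, 2)), Mul(13, Mul(I, Pow(3, Rational(1, 2))))), -1) = Pow(Add(Pow(-1493, Rational(1, 2)), Mul(13, I, Pow(3, Rational(1, 2)))), -1) = Pow(Add(Mul(I, Pow(1493, Rational(1, 2))), Mul(13, I, Pow(3, Rational(1, 2)))), -1)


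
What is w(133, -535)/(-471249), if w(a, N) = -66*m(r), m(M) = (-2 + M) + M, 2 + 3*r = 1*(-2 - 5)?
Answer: -176/157083 ≈ -0.0011204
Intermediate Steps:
r = -3 (r = -⅔ + (1*(-2 - 5))/3 = -⅔ + (1*(-7))/3 = -⅔ + (⅓)*(-7) = -⅔ - 7/3 = -3)
m(M) = -2 + 2*M
w(a, N) = 528 (w(a, N) = -66*(-2 + 2*(-3)) = -66*(-2 - 6) = -66*(-8) = 528)
w(133, -535)/(-471249) = 528/(-471249) = 528*(-1/471249) = -176/157083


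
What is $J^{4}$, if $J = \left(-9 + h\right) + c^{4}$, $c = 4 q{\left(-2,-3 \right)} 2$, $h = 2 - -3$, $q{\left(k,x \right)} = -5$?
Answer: $42949404525173144944640256$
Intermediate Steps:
$h = 5$ ($h = 2 + 3 = 5$)
$c = -40$ ($c = 4 \left(-5\right) 2 = \left(-20\right) 2 = -40$)
$J = 2559996$ ($J = \left(-9 + 5\right) + \left(-40\right)^{4} = -4 + 2560000 = 2559996$)
$J^{4} = 2559996^{4} = 42949404525173144944640256$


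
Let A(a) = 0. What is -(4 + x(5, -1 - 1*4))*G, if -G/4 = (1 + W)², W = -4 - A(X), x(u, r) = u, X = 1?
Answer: 324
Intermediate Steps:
W = -4 (W = -4 - 1*0 = -4 + 0 = -4)
G = -36 (G = -4*(1 - 4)² = -4*(-3)² = -4*9 = -36)
-(4 + x(5, -1 - 1*4))*G = -(4 + 5)*(-36) = -9*(-36) = -1*(-324) = 324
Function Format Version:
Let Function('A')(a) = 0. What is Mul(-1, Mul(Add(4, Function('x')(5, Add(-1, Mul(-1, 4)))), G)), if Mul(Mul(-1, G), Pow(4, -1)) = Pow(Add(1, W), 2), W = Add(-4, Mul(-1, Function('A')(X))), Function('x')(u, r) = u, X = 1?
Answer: 324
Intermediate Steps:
W = -4 (W = Add(-4, Mul(-1, 0)) = Add(-4, 0) = -4)
G = -36 (G = Mul(-4, Pow(Add(1, -4), 2)) = Mul(-4, Pow(-3, 2)) = Mul(-4, 9) = -36)
Mul(-1, Mul(Add(4, Function('x')(5, Add(-1, Mul(-1, 4)))), G)) = Mul(-1, Mul(Add(4, 5), -36)) = Mul(-1, Mul(9, -36)) = Mul(-1, -324) = 324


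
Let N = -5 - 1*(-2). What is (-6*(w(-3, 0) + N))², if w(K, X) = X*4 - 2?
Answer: 900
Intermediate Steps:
w(K, X) = -2 + 4*X (w(K, X) = 4*X - 2 = -2 + 4*X)
N = -3 (N = -5 + 2 = -3)
(-6*(w(-3, 0) + N))² = (-6*((-2 + 4*0) - 3))² = (-6*((-2 + 0) - 3))² = (-6*(-2 - 3))² = (-6*(-5))² = 30² = 900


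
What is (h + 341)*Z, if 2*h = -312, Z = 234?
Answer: 43290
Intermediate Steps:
h = -156 (h = (½)*(-312) = -156)
(h + 341)*Z = (-156 + 341)*234 = 185*234 = 43290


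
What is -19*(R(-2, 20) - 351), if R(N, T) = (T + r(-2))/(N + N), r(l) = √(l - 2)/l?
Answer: 6764 - 19*I/4 ≈ 6764.0 - 4.75*I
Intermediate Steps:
r(l) = √(-2 + l)/l
R(N, T) = (T - I)/(2*N) (R(N, T) = (T + √(-2 - 2)/(-2))/(N + N) = (T - I)/((2*N)) = (T - I)*(1/(2*N)) = (T - I)/(2*N))
-19*(R(-2, 20) - 351) = -19*((½)*(20 - I)/(-2) - 351) = -19*((½)*(-½)*(20 - I) - 351) = -19*((-5 + I/4) - 351) = -19*(-356 + I/4) = 6764 - 19*I/4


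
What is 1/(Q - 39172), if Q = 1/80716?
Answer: -80716/3161807151 ≈ -2.5528e-5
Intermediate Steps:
Q = 1/80716 ≈ 1.2389e-5
1/(Q - 39172) = 1/(1/80716 - 39172) = 1/(-3161807151/80716) = -80716/3161807151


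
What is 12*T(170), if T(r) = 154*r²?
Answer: 53407200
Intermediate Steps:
12*T(170) = 12*(154*170²) = 12*(154*28900) = 12*4450600 = 53407200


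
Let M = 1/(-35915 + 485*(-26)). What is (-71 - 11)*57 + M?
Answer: -226805851/48525 ≈ -4674.0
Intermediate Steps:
M = -1/48525 (M = 1/(-35915 - 12610) = 1/(-48525) = -1/48525 ≈ -2.0608e-5)
(-71 - 11)*57 + M = (-71 - 11)*57 - 1/48525 = -82*57 - 1/48525 = -4674 - 1/48525 = -226805851/48525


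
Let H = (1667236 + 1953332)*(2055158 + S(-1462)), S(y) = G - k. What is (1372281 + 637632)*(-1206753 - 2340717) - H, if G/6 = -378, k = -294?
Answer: -14563798358622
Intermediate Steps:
G = -2268 (G = 6*(-378) = -2268)
S(y) = -1974 (S(y) = -2268 - 1*(-294) = -2268 + 294 = -1974)
H = 7433692288512 (H = (1667236 + 1953332)*(2055158 - 1974) = 3620568*2053184 = 7433692288512)
(1372281 + 637632)*(-1206753 - 2340717) - H = (1372281 + 637632)*(-1206753 - 2340717) - 1*7433692288512 = 2009913*(-3547470) - 7433692288512 = -7130106070110 - 7433692288512 = -14563798358622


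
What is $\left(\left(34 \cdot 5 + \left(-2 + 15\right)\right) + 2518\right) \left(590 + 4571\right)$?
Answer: $13939861$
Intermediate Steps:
$\left(\left(34 \cdot 5 + \left(-2 + 15\right)\right) + 2518\right) \left(590 + 4571\right) = \left(\left(170 + 13\right) + 2518\right) 5161 = \left(183 + 2518\right) 5161 = 2701 \cdot 5161 = 13939861$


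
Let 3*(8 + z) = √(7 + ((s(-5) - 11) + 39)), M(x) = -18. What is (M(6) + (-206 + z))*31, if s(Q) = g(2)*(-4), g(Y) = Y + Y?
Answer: -7192 + 31*√19/3 ≈ -7147.0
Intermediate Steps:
g(Y) = 2*Y
s(Q) = -16 (s(Q) = (2*2)*(-4) = 4*(-4) = -16)
z = -8 + √19/3 (z = -8 + √(7 + ((-16 - 11) + 39))/3 = -8 + √(7 + (-27 + 39))/3 = -8 + √(7 + 12)/3 = -8 + √19/3 ≈ -6.5470)
(M(6) + (-206 + z))*31 = (-18 + (-206 + (-8 + √19/3)))*31 = (-18 + (-214 + √19/3))*31 = (-232 + √19/3)*31 = -7192 + 31*√19/3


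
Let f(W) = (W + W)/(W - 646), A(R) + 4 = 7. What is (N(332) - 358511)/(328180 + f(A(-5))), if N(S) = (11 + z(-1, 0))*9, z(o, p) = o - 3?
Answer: -115241032/105509867 ≈ -1.0922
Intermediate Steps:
z(o, p) = -3 + o
N(S) = 63 (N(S) = (11 + (-3 - 1))*9 = (11 - 4)*9 = 7*9 = 63)
A(R) = 3 (A(R) = -4 + 7 = 3)
f(W) = 2*W/(-646 + W) (f(W) = (2*W)/(-646 + W) = 2*W/(-646 + W))
(N(332) - 358511)/(328180 + f(A(-5))) = (63 - 358511)/(328180 + 2*3/(-646 + 3)) = -358448/(328180 + 2*3/(-643)) = -358448/(328180 + 2*3*(-1/643)) = -358448/(328180 - 6/643) = -358448/211019734/643 = -358448*643/211019734 = -115241032/105509867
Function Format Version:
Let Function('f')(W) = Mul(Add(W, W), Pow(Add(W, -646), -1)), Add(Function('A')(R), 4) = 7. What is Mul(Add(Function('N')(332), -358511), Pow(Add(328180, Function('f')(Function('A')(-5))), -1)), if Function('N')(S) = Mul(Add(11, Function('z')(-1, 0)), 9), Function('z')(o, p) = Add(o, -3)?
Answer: Rational(-115241032, 105509867) ≈ -1.0922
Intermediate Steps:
Function('z')(o, p) = Add(-3, o)
Function('N')(S) = 63 (Function('N')(S) = Mul(Add(11, Add(-3, -1)), 9) = Mul(Add(11, -4), 9) = Mul(7, 9) = 63)
Function('A')(R) = 3 (Function('A')(R) = Add(-4, 7) = 3)
Function('f')(W) = Mul(2, W, Pow(Add(-646, W), -1)) (Function('f')(W) = Mul(Mul(2, W), Pow(Add(-646, W), -1)) = Mul(2, W, Pow(Add(-646, W), -1)))
Mul(Add(Function('N')(332), -358511), Pow(Add(328180, Function('f')(Function('A')(-5))), -1)) = Mul(Add(63, -358511), Pow(Add(328180, Mul(2, 3, Pow(Add(-646, 3), -1))), -1)) = Mul(-358448, Pow(Add(328180, Mul(2, 3, Pow(-643, -1))), -1)) = Mul(-358448, Pow(Add(328180, Mul(2, 3, Rational(-1, 643))), -1)) = Mul(-358448, Pow(Add(328180, Rational(-6, 643)), -1)) = Mul(-358448, Pow(Rational(211019734, 643), -1)) = Mul(-358448, Rational(643, 211019734)) = Rational(-115241032, 105509867)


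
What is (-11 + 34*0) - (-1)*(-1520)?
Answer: -1531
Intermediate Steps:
(-11 + 34*0) - (-1)*(-1520) = (-11 + 0) - 1*1520 = -11 - 1520 = -1531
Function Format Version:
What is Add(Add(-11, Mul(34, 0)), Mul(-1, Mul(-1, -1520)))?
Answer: -1531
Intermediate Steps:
Add(Add(-11, Mul(34, 0)), Mul(-1, Mul(-1, -1520))) = Add(Add(-11, 0), Mul(-1, 1520)) = Add(-11, -1520) = -1531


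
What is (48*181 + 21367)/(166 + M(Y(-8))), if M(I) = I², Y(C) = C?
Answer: 6011/46 ≈ 130.67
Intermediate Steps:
(48*181 + 21367)/(166 + M(Y(-8))) = (48*181 + 21367)/(166 + (-8)²) = (8688 + 21367)/(166 + 64) = 30055/230 = 30055*(1/230) = 6011/46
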